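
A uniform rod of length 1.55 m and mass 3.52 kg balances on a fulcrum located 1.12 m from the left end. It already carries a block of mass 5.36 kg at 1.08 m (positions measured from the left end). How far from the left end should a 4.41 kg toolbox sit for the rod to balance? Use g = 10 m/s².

Take moments about the fulcrum (at 1.12 m from the left end).
Beam weight: 3.52 × 10 = 35.2 N down at 0.775 m → arm 0.345 m, τ = 35.2 × 0.345 = 12.14 N·m counterclockwise.
Block: 5.36 × 10 = 53.6 N down at 1.08 m → arm 0.04 m, τ = 53.6 × 0.04 = 2.144 N·m counterclockwise.
Net moment of existing loads = 14.28 N·m counterclockwise.
The toolbox weighs 4.41 × 10 = 44.1 N and must supply an equal clockwise moment, so its lever arm about the fulcrum is 14.28 / 44.1 = 0.324 m.
That puts it at 1.12 + 0.324 = 1.44 m from the left end.

x ≈ 1.44 m from the left end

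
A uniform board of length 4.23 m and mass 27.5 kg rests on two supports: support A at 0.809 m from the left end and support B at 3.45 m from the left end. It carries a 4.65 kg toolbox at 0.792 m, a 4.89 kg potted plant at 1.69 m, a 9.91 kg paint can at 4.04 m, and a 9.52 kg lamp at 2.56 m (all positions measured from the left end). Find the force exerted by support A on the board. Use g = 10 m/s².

Taking torques about support B:
Beam weight: 27.5 × 10 = 275 N down at 2.115 m → arm 1.335 m, τ = 275 × 1.335 = 367.1 N·m counterclockwise.
Toolbox: 4.65 × 10 = 46.5 N down at 0.792 m → arm 2.658 m, τ = 46.5 × 2.658 = 123.6 N·m counterclockwise.
Potted plant: 4.89 × 10 = 48.9 N down at 1.69 m → arm 1.76 m, τ = 48.9 × 1.76 = 86.06 N·m counterclockwise.
Paint can: 9.91 × 10 = 99.1 N down at 4.04 m → arm 0.59 m, τ = 99.1 × 0.59 = 58.47 N·m clockwise.
Lamp: 9.52 × 10 = 95.2 N down at 2.56 m → arm 0.89 m, τ = 95.2 × 0.89 = 84.73 N·m counterclockwise.
Net load moment about support B = 603 N·m counterclockwise.
Reaction R at support A is upward at 0.809 m, arm 2.641 m → moment R × 2.641 clockwise.
Στ = 0 ⇒ R × 2.641 = 603 ⇒ R = 228 N.

R_A ≈ 228 N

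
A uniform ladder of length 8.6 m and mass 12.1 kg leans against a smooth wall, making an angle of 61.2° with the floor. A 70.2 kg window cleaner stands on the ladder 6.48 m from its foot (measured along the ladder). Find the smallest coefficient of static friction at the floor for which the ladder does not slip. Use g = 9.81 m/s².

About the foot of the ladder:
Ladder weight 12.1×9.81 = 118.7 N acts at 4.3 m along the ladder; its horizontal arm is 4.3·cos61.2° = 2.072 m → τ = 245.9 N·m clockwise.
Window cleaner: 70.2×9.81 = 688.7 N at 6.48 m → arm 3.122 m → τ = 2150 N·m clockwise.
Wall normal N acts horizontally at the top; its moment arm is the height L sinθ = 8.6·sin61.2° = 7.536 m, counterclockwise.
For rotational equilibrium, N × 7.536 = 2396, so N = 317.9 N.
ΣFx = 0 ⇒ f = N_wall = 317.9 N. ΣFy = 0 ⇒ N_floor = 807.4 N.
μ_min = f / N_floor = 317.9 / 807.4 = 0.394.

μ_min ≈ 0.394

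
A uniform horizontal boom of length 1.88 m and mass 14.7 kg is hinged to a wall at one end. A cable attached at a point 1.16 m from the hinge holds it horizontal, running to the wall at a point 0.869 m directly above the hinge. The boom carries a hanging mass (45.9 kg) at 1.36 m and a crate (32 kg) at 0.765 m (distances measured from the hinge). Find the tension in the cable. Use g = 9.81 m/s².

Choose the hinge as the axis so the unknown hinge reaction has zero arm there.
Beam weight: 14.7 × 9.81 = 144.2 N down at 0.94 m → arm 0.94 m, τ = 144.2 × 0.94 = 135.5 N·m clockwise.
Hanging mass: 45.9 × 9.81 = 450.3 N down at 1.36 m → arm 1.36 m, τ = 450.3 × 1.36 = 612.4 N·m clockwise.
Crate: 32 × 9.81 = 313.9 N down at 0.765 m → arm 0.765 m, τ = 313.9 × 0.765 = 240.1 N·m clockwise.
Total clockwise load moment = 988 N·m.
The cable tension T acts at 1.16 m; only its component perpendicular to the boom, T sinθ, produces torque. sinθ = h/√(h²+d²) = 0.869/√(0.869²+1.16²) = 0.5996.
Balancing moments: T × 1.16 × 0.5996 = 988, giving T = 988 / 0.6955 = 1420 N.

T ≈ 1420 N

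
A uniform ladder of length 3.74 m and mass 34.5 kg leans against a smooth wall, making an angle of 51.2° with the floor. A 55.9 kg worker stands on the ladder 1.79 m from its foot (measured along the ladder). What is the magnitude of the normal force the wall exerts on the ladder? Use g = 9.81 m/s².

N_wall ≈ 347 N

Take moments about the foot of the ladder.
Ladder weight 34.5×9.81 = 338.4 N acts at 1.87 m along the ladder; its horizontal arm is 1.87·cos51.2° = 1.172 m → τ = 396.6 N·m clockwise.
Worker: 55.9×9.81 = 548.4 N at 1.79 m → arm 1.122 m → τ = 615.3 N·m clockwise.
Wall normal N acts horizontally at the top; its moment arm is the height L sinθ = 3.74·sin51.2° = 2.915 m, counterclockwise.
Balancing moments: N × 2.915 = 1012, giving N = 347 N.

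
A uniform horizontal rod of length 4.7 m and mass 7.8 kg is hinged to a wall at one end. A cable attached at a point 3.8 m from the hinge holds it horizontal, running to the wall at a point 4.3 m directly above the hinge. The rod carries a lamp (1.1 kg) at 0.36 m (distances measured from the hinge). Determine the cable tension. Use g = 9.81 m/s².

T ≈ 64.5 N

Sum moments about the hinge (the unknown hinge reaction has zero arm there).
Beam weight: 7.8 × 9.81 = 76.52 N down at 2.35 m → arm 2.35 m, τ = 76.52 × 2.35 = 179.8 N·m clockwise.
Lamp: 1.1 × 9.81 = 10.79 N down at 0.36 m → arm 0.36 m, τ = 10.79 × 0.36 = 3.884 N·m clockwise.
Total clockwise load moment = 183.7 N·m.
The cable tension T acts at 3.8 m; only its component perpendicular to the rod, T sinθ, produces torque. sinθ = h/√(h²+d²) = 4.3/√(4.3²+3.8²) = 0.7493.
Setting net torque to zero: T × 3.8 × 0.7493 = 183.7 → T = 183.7 / 2.847 = 64.5 N.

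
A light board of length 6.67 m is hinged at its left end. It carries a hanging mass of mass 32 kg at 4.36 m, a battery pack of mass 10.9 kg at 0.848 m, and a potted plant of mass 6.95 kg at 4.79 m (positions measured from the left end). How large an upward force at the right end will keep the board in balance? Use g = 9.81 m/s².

Choose the left end as the axis so the unknown pivot reaction has zero arm there.
Hanging mass: 32 × 9.81 = 313.9 N down at 4.36 m → arm 4.36 m, τ = 313.9 × 4.36 = 1369 N·m clockwise.
Battery pack: 10.9 × 9.81 = 106.9 N down at 0.848 m → arm 0.848 m, τ = 106.9 × 0.848 = 90.65 N·m clockwise.
Potted plant: 6.95 × 9.81 = 68.18 N down at 4.79 m → arm 4.79 m, τ = 68.18 × 4.79 = 326.6 N·m clockwise.
Net moment of the loads = 1786 N·m clockwise.
The upward force F acts at the right end, arm 6.67 m, giving F × 6.67 counterclockwise.
Balancing moments: F × 6.67 = 1786, giving F = 1786 / 6.67 = 268 N.

F ≈ 268 N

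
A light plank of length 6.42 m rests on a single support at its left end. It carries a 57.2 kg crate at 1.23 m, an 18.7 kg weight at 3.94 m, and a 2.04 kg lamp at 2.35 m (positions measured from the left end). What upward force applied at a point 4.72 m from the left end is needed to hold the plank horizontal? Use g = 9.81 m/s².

Taking torques about the left end:
Crate: 57.2 × 9.81 = 561.1 N down at 1.23 m → arm 1.23 m, τ = 561.1 × 1.23 = 690.2 N·m clockwise.
Weight: 18.7 × 9.81 = 183.4 N down at 3.94 m → arm 3.94 m, τ = 183.4 × 3.94 = 722.6 N·m clockwise.
Lamp: 2.04 × 9.81 = 20.01 N down at 2.35 m → arm 2.35 m, τ = 20.01 × 2.35 = 47.02 N·m clockwise.
Net moment of the loads = 1460 N·m clockwise.
The upward force F acts at a point 4.72 m from the left end, arm 4.72 m, giving F × 4.72 counterclockwise.
Setting net torque to zero: F × 4.72 = 1460 → F = 1460 / 4.72 = 309 N.

F ≈ 309 N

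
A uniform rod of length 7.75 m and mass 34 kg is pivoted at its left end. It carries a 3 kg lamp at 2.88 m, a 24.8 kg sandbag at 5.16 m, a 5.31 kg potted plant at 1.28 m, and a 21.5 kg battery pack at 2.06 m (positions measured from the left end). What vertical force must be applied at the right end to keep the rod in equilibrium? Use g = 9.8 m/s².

About the left end:
Beam weight: 34 × 9.8 = 333.2 N down at 3.875 m → arm 3.875 m, τ = 333.2 × 3.875 = 1291 N·m clockwise.
Lamp: 3 × 9.8 = 29.4 N down at 2.88 m → arm 2.88 m, τ = 29.4 × 2.88 = 84.67 N·m clockwise.
Sandbag: 24.8 × 9.8 = 243 N down at 5.16 m → arm 5.16 m, τ = 243 × 5.16 = 1254 N·m clockwise.
Potted plant: 5.31 × 9.8 = 52.04 N down at 1.28 m → arm 1.28 m, τ = 52.04 × 1.28 = 66.61 N·m clockwise.
Battery pack: 21.5 × 9.8 = 210.7 N down at 2.06 m → arm 2.06 m, τ = 210.7 × 2.06 = 434 N·m clockwise.
Net moment of the loads = 3130 N·m clockwise.
The upward force F acts at the right end, arm 7.75 m, giving F × 7.75 counterclockwise.
For rotational equilibrium, F × 7.75 = 3130, so F = 3130 / 7.75 = 404 N.

F ≈ 404 N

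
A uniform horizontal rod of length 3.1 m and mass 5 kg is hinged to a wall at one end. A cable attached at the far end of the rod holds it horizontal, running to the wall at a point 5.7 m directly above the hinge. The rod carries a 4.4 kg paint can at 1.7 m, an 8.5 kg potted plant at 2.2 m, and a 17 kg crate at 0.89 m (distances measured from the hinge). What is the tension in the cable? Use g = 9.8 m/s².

Sum moments about the hinge (the unknown hinge reaction has zero arm there).
Beam weight: 5 × 9.8 = 49 N down at 1.55 m → arm 1.55 m, τ = 49 × 1.55 = 75.95 N·m clockwise.
Paint can: 4.4 × 9.8 = 43.12 N down at 1.7 m → arm 1.7 m, τ = 43.12 × 1.7 = 73.3 N·m clockwise.
Potted plant: 8.5 × 9.8 = 83.3 N down at 2.2 m → arm 2.2 m, τ = 83.3 × 2.2 = 183.3 N·m clockwise.
Crate: 17 × 9.8 = 166.6 N down at 0.89 m → arm 0.89 m, τ = 166.6 × 0.89 = 148.3 N·m clockwise.
Total clockwise load moment = 480.9 N·m.
The cable tension T acts at 3.1 m; only its component perpendicular to the rod, T sinθ, produces torque. sinθ = h/√(h²+d²) = 5.7/√(5.7²+3.1²) = 0.8785.
Στ = 0 ⇒ T × 3.1 × 0.8785 = 480.9 ⇒ T = 480.9 / 2.723 = 177 N.

T ≈ 177 N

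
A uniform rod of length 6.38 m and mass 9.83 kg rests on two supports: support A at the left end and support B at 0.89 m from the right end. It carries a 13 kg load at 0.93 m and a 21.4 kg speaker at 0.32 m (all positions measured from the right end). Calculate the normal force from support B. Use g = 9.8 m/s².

About support A:
Beam weight: 9.83 × 9.8 = 96.33 N down at 3.19 m → arm 3.19 m, τ = 96.33 × 3.19 = 307.3 N·m clockwise.
Load: 13 × 9.8 = 127.4 N down at 0.93 m → arm 5.45 m, τ = 127.4 × 5.45 = 694.3 N·m clockwise.
Speaker: 21.4 × 9.8 = 209.7 N down at 0.32 m → arm 6.06 m, τ = 209.7 × 6.06 = 1271 N·m clockwise.
Net load moment about support A = 2273 N·m clockwise.
Reaction R at support B is upward at 0.89 m, arm 5.49 m → moment R × 5.49 counterclockwise.
Balancing moments: R × 5.49 = 2273, giving R = 414 N.

R_B ≈ 414 N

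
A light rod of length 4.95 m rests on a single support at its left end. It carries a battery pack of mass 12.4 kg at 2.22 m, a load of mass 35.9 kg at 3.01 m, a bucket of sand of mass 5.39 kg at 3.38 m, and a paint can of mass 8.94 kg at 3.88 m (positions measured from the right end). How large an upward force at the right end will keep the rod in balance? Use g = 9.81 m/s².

F ≈ 241 N

Sum moments about the left end (the unknown pivot reaction has zero arm there).
Battery pack: 12.4 × 9.81 = 121.6 N down at 2.22 m → arm 2.73 m, τ = 121.6 × 2.73 = 332 N·m clockwise.
Load: 35.9 × 9.81 = 352.2 N down at 3.01 m → arm 1.94 m, τ = 352.2 × 1.94 = 683.3 N·m clockwise.
Bucket of sand: 5.39 × 9.81 = 52.88 N down at 3.38 m → arm 1.57 m, τ = 52.88 × 1.57 = 83.02 N·m clockwise.
Paint can: 8.94 × 9.81 = 87.7 N down at 3.88 m → arm 1.07 m, τ = 87.7 × 1.07 = 93.84 N·m clockwise.
Net moment of the loads = 1192 N·m clockwise.
The upward force F acts at the right end, arm 4.95 m, giving F × 4.95 counterclockwise.
For rotational equilibrium, F × 4.95 = 1192, so F = 1192 / 4.95 = 241 N.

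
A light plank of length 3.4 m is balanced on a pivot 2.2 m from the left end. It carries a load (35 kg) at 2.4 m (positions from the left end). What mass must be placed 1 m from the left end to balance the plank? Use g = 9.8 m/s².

Sum moments about the pivot (at 2.2 m from the left end) (the support reaction has zero arm there).
Load: 35 × 9.8 = 343 N down at 2.4 m → arm 0.2 m, τ = 343 × 0.2 = 68.6 N·m clockwise.
Net moment of known loads = 68.6 N·m clockwise.
An unknown mass m at 1 m has arm 1.2 m; its moment is m·g·1.2 counterclockwise.
Setting net torque to zero: m × 9.8 × 1.2 = 68.6 → m = 68.6 / (9.8 × 1.2) = 5.83 kg.

m ≈ 5.83 kg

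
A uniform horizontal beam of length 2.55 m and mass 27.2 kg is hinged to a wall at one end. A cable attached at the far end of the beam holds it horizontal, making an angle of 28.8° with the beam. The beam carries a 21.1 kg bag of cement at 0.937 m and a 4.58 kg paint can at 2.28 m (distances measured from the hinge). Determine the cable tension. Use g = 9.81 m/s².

T ≈ 518 N

Choose the hinge as the axis so the unknown hinge reaction has zero arm there.
Beam weight: 27.2 × 9.81 = 266.8 N down at 1.275 m → arm 1.275 m, τ = 266.8 × 1.275 = 340.2 N·m clockwise.
Bag of cement: 21.1 × 9.81 = 207 N down at 0.937 m → arm 0.937 m, τ = 207 × 0.937 = 194 N·m clockwise.
Paint can: 4.58 × 9.81 = 44.93 N down at 2.28 m → arm 2.28 m, τ = 44.93 × 2.28 = 102.4 N·m clockwise.
Total clockwise load moment = 636.6 N·m.
The cable tension T acts at 2.55 m; only its component perpendicular to the beam, T sinθ, produces torque. sin 28.8° = 0.4818.
Στ = 0 ⇒ T × 2.55 × 0.4818 = 636.6 ⇒ T = 636.6 / 1.229 = 518 N.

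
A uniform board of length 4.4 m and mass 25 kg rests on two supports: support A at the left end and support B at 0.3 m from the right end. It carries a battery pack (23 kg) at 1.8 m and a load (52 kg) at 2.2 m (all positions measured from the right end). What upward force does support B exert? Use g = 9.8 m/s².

About support A:
Beam weight: 25 × 9.8 = 245 N down at 2.2 m → arm 2.2 m, τ = 245 × 2.2 = 539 N·m clockwise.
Battery pack: 23 × 9.8 = 225.4 N down at 1.8 m → arm 2.6 m, τ = 225.4 × 2.6 = 586 N·m clockwise.
Load: 52 × 9.8 = 509.6 N down at 2.2 m → arm 2.2 m, τ = 509.6 × 2.2 = 1121 N·m clockwise.
Net load moment about support A = 2246 N·m clockwise.
Reaction R at support B is upward at 0.3 m, arm 4.1 m → moment R × 4.1 counterclockwise.
Στ = 0 ⇒ R × 4.1 = 2246 ⇒ R = 548 N.

R_B ≈ 548 N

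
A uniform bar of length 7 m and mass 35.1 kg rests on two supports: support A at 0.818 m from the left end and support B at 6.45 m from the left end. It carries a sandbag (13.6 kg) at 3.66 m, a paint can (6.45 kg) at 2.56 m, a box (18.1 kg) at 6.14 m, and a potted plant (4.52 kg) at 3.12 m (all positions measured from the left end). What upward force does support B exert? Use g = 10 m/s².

Taking torques about support A:
Beam weight: 35.1 × 10 = 351 N down at 3.5 m → arm 2.682 m, τ = 351 × 2.682 = 941.4 N·m clockwise.
Sandbag: 13.6 × 10 = 136 N down at 3.66 m → arm 2.842 m, τ = 136 × 2.842 = 386.5 N·m clockwise.
Paint can: 6.45 × 10 = 64.5 N down at 2.56 m → arm 1.742 m, τ = 64.5 × 1.742 = 112.4 N·m clockwise.
Box: 18.1 × 10 = 181 N down at 6.14 m → arm 5.322 m, τ = 181 × 5.322 = 963.3 N·m clockwise.
Potted plant: 4.52 × 10 = 45.2 N down at 3.12 m → arm 2.302 m, τ = 45.2 × 2.302 = 104.1 N·m clockwise.
Net load moment about support A = 2508 N·m clockwise.
Reaction R at support B is upward at 6.45 m, arm 5.632 m → moment R × 5.632 counterclockwise.
Balancing moments: R × 5.632 = 2508, giving R = 445 N.

R_B ≈ 445 N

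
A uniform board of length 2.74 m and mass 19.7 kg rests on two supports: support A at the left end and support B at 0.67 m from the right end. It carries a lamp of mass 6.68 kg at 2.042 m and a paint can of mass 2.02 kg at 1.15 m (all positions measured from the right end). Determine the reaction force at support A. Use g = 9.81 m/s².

Taking torques about support B:
Beam weight: 19.7 × 9.81 = 193.3 N down at 1.37 m → arm 0.7 m, τ = 193.3 × 0.7 = 135.3 N·m counterclockwise.
Lamp: 6.68 × 9.81 = 65.53 N down at 2.042 m → arm 1.372 m, τ = 65.53 × 1.372 = 89.91 N·m counterclockwise.
Paint can: 2.02 × 9.81 = 19.82 N down at 1.15 m → arm 0.48 m, τ = 19.82 × 0.48 = 9.514 N·m counterclockwise.
Net load moment about support B = 234.7 N·m counterclockwise.
Reaction R at support A is upward at 2.74 m, arm 2.07 m → moment R × 2.07 clockwise.
For rotational equilibrium, R × 2.07 = 234.7, so R = 113 N.

R_A ≈ 113 N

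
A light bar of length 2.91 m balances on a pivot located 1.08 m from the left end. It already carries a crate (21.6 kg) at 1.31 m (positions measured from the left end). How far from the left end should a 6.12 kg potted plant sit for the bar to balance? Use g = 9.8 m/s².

x ≈ 0.268 m from the left end

About the pivot (at 1.08 m from the left end):
Crate: 21.6 × 9.8 = 211.7 N down at 1.31 m → arm 0.23 m, τ = 211.7 × 0.23 = 48.69 N·m clockwise.
Net moment of existing loads = 48.69 N·m clockwise.
The potted plant weighs 6.12 × 9.8 = 59.98 N and must supply an equal counterclockwise moment, so its lever arm about the pivot is 48.69 / 59.98 = 0.812 m.
That puts it at 1.08 − 0.812 = 0.268 m from the left end.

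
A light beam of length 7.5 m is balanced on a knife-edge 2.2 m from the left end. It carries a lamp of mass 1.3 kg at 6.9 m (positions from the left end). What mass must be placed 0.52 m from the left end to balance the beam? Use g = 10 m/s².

Take moments about the knife-edge (at 2.2 m from the left end).
Lamp: 1.3 × 10 = 13 N down at 6.9 m → arm 4.7 m, τ = 13 × 4.7 = 61.1 N·m clockwise.
Net moment of known loads = 61.1 N·m clockwise.
An unknown mass m at 0.52 m has arm 1.68 m; its moment is m·g·1.68 counterclockwise.
Στ = 0 ⇒ m × 10 × 1.68 = 61.1 ⇒ m = 61.1 / (10 × 1.68) = 3.64 kg.

m ≈ 3.64 kg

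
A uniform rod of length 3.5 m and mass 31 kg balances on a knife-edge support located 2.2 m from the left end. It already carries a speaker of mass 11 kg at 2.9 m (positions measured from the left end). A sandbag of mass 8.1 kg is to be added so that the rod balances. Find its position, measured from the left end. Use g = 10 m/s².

Sum moments about the knife-edge support (at 2.2 m from the left end) (the support reaction has zero arm there).
Beam weight: 31 × 10 = 310 N down at 1.75 m → arm 0.45 m, τ = 310 × 0.45 = 139.5 N·m counterclockwise.
Speaker: 11 × 10 = 110 N down at 2.9 m → arm 0.7 m, τ = 110 × 0.7 = 77 N·m clockwise.
Net moment of existing loads = 62.5 N·m counterclockwise.
The sandbag weighs 8.1 × 10 = 81 N and must supply an equal clockwise moment, so its lever arm about the knife-edge support is 62.5 / 81 = 0.772 m.
That puts it at 2.2 + 0.772 = 2.97 m from the left end.

x ≈ 2.97 m from the left end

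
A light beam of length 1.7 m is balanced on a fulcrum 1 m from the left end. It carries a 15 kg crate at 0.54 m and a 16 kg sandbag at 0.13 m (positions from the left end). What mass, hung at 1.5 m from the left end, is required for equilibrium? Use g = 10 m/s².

m ≈ 41.6 kg

Choose the fulcrum (at 1 m from the left end) as the axis so the support reaction has zero arm there.
Crate: 15 × 10 = 150 N down at 0.54 m → arm 0.46 m, τ = 150 × 0.46 = 69 N·m counterclockwise.
Sandbag: 16 × 10 = 160 N down at 0.13 m → arm 0.87 m, τ = 160 × 0.87 = 139.2 N·m counterclockwise.
Net moment of known loads = 208.2 N·m counterclockwise.
An unknown mass m at 1.5 m has arm 0.5 m; its moment is m·g·0.5 clockwise.
For rotational equilibrium, m × 10 × 0.5 = 208.2, so m = 208.2 / (10 × 0.5) = 41.6 kg.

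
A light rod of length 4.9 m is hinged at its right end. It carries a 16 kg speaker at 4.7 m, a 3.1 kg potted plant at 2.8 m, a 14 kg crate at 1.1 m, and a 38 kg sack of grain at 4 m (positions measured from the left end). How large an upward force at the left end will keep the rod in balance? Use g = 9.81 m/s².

About the right end:
Speaker: 16 × 9.81 = 157 N down at 4.7 m → arm 0.2 m, τ = 157 × 0.2 = 31.4 N·m counterclockwise.
Potted plant: 3.1 × 9.81 = 30.41 N down at 2.8 m → arm 2.1 m, τ = 30.41 × 2.1 = 63.86 N·m counterclockwise.
Crate: 14 × 9.81 = 137.3 N down at 1.1 m → arm 3.8 m, τ = 137.3 × 3.8 = 521.7 N·m counterclockwise.
Sack of grain: 38 × 9.81 = 372.8 N down at 4 m → arm 0.9 m, τ = 372.8 × 0.9 = 335.5 N·m counterclockwise.
Net moment of the loads = 952.5 N·m counterclockwise.
The upward force F acts at the left end, arm 4.9 m, giving F × 4.9 clockwise.
For rotational equilibrium, F × 4.9 = 952.5, so F = 952.5 / 4.9 = 194 N.

F ≈ 194 N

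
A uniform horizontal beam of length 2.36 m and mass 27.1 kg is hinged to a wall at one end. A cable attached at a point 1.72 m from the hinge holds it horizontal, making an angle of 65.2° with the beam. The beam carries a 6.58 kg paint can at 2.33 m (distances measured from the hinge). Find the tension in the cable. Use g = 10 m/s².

T ≈ 303 N

About the hinge:
Beam weight: 27.1 × 10 = 271 N down at 1.18 m → arm 1.18 m, τ = 271 × 1.18 = 319.8 N·m clockwise.
Paint can: 6.58 × 10 = 65.8 N down at 2.33 m → arm 2.33 m, τ = 65.8 × 2.33 = 153.3 N·m clockwise.
Total clockwise load moment = 473.1 N·m.
The cable tension T acts at 1.72 m; only its component perpendicular to the beam, T sinθ, produces torque. sin 65.2° = 0.9078.
Στ = 0 ⇒ T × 1.72 × 0.9078 = 473.1 ⇒ T = 473.1 / 1.561 = 303 N.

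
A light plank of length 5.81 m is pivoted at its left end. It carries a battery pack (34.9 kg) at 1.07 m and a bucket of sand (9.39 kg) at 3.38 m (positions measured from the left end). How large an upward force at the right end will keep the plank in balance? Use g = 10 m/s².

Sum moments about the left end (the unknown pivot reaction has zero arm there).
Battery pack: 34.9 × 10 = 349 N down at 1.07 m → arm 1.07 m, τ = 349 × 1.07 = 373.4 N·m clockwise.
Bucket of sand: 9.39 × 10 = 93.9 N down at 3.38 m → arm 3.38 m, τ = 93.9 × 3.38 = 317.4 N·m clockwise.
Net moment of the loads = 690.8 N·m clockwise.
The upward force F acts at the right end, arm 5.81 m, giving F × 5.81 counterclockwise.
Στ = 0 ⇒ F × 5.81 = 690.8 ⇒ F = 690.8 / 5.81 = 119 N.

F ≈ 119 N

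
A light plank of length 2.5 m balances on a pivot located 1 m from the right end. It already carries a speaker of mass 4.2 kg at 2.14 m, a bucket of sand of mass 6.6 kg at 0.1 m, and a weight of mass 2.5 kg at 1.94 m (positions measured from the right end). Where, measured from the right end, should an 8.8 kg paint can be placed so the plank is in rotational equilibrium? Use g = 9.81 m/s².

Take moments about the pivot (at 1 m from the right end).
Speaker: 4.2 × 9.81 = 41.2 N down at 2.14 m → arm 1.14 m, τ = 41.2 × 1.14 = 46.97 N·m counterclockwise.
Bucket of sand: 6.6 × 9.81 = 64.75 N down at 0.1 m → arm 0.9 m, τ = 64.75 × 0.9 = 58.27 N·m clockwise.
Weight: 2.5 × 9.81 = 24.53 N down at 1.94 m → arm 0.94 m, τ = 24.53 × 0.94 = 23.06 N·m counterclockwise.
Net moment of existing loads = 11.76 N·m counterclockwise.
The paint can weighs 8.8 × 9.81 = 86.33 N and must supply an equal clockwise moment, so its lever arm about the pivot is 11.76 / 86.33 = 0.136 m.
That puts it at 1 − 0.136 = 0.864 m from the right end.

x ≈ 0.864 m from the right end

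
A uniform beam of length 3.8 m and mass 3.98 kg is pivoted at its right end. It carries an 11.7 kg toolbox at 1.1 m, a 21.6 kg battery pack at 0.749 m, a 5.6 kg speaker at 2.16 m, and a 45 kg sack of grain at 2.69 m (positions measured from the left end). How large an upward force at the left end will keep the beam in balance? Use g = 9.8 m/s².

Take moments about the right end.
Beam weight: 3.98 × 9.8 = 39 N down at 1.9 m → arm 1.9 m, τ = 39 × 1.9 = 74.1 N·m counterclockwise.
Toolbox: 11.7 × 9.8 = 114.7 N down at 1.1 m → arm 2.7 m, τ = 114.7 × 2.7 = 309.7 N·m counterclockwise.
Battery pack: 21.6 × 9.8 = 211.7 N down at 0.749 m → arm 3.051 m, τ = 211.7 × 3.051 = 645.9 N·m counterclockwise.
Speaker: 5.6 × 9.8 = 54.88 N down at 2.16 m → arm 1.64 m, τ = 54.88 × 1.64 = 90 N·m counterclockwise.
Sack of grain: 45 × 9.8 = 441 N down at 2.69 m → arm 1.11 m, τ = 441 × 1.11 = 489.5 N·m counterclockwise.
Net moment of the loads = 1609 N·m counterclockwise.
The upward force F acts at the left end, arm 3.8 m, giving F × 3.8 clockwise.
Στ = 0 ⇒ F × 3.8 = 1609 ⇒ F = 1609 / 3.8 = 423 N.

F ≈ 423 N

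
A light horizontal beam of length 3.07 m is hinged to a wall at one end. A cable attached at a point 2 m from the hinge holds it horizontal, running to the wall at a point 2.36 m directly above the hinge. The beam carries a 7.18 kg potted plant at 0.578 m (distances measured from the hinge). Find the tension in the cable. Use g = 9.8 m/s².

Sum moments about the hinge (the unknown hinge reaction has zero arm there).
Potted plant: 7.18 × 9.8 = 70.36 N down at 0.578 m → arm 0.578 m, τ = 70.36 × 0.578 = 40.67 N·m clockwise.
Total clockwise load moment = 40.67 N·m.
The cable tension T acts at 2 m; only its component perpendicular to the beam, T sinθ, produces torque. sinθ = h/√(h²+d²) = 2.36/√(2.36²+2²) = 0.7629.
Setting net torque to zero: T × 2 × 0.7629 = 40.67 → T = 40.67 / 1.526 = 26.7 N.

T ≈ 26.7 N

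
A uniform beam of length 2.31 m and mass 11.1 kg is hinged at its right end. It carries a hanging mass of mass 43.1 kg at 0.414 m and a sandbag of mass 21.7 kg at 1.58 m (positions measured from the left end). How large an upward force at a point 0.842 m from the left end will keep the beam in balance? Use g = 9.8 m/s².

Choose the right end as the axis so the unknown pivot reaction has zero arm there.
Beam weight: 11.1 × 9.8 = 108.8 N down at 1.155 m → arm 1.155 m, τ = 108.8 × 1.155 = 125.7 N·m counterclockwise.
Hanging mass: 43.1 × 9.8 = 422.4 N down at 0.414 m → arm 1.896 m, τ = 422.4 × 1.896 = 800.9 N·m counterclockwise.
Sandbag: 21.7 × 9.8 = 212.7 N down at 1.58 m → arm 0.73 m, τ = 212.7 × 0.73 = 155.3 N·m counterclockwise.
Net moment of the loads = 1082 N·m counterclockwise.
The upward force F acts at a point 0.842 m from the left end, arm 1.468 m, giving F × 1.468 clockwise.
Balancing moments: F × 1.468 = 1082, giving F = 1082 / 1.468 = 737 N.

F ≈ 737 N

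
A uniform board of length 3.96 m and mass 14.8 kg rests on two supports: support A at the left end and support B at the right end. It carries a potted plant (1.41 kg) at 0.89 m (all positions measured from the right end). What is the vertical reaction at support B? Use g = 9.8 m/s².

About support A:
Beam weight: 14.8 × 9.8 = 145 N down at 1.98 m → arm 1.98 m, τ = 145 × 1.98 = 287.1 N·m clockwise.
Potted plant: 1.41 × 9.8 = 13.82 N down at 0.89 m → arm 3.07 m, τ = 13.82 × 3.07 = 42.43 N·m clockwise.
Net load moment about support A = 329.5 N·m clockwise.
Reaction R at support B is upward at 0 m, arm 3.96 m → moment R × 3.96 counterclockwise.
Στ = 0 ⇒ R × 3.96 = 329.5 ⇒ R = 83.2 N.

R_B ≈ 83.2 N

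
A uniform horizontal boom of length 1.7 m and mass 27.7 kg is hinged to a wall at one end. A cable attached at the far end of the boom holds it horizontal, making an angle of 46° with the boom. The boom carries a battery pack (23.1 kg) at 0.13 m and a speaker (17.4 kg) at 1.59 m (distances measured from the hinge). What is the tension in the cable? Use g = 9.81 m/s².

Take moments about the hinge.
Beam weight: 27.7 × 9.81 = 271.7 N down at 0.85 m → arm 0.85 m, τ = 271.7 × 0.85 = 230.9 N·m clockwise.
Battery pack: 23.1 × 9.81 = 226.6 N down at 0.13 m → arm 0.13 m, τ = 226.6 × 0.13 = 29.46 N·m clockwise.
Speaker: 17.4 × 9.81 = 170.7 N down at 1.59 m → arm 1.59 m, τ = 170.7 × 1.59 = 271.4 N·m clockwise.
Total clockwise load moment = 531.8 N·m.
The cable tension T acts at 1.7 m; only its component perpendicular to the boom, T sinθ, produces torque. sin 46° = 0.7193.
Balancing moments: T × 1.7 × 0.7193 = 531.8, giving T = 531.8 / 1.223 = 435 N.

T ≈ 435 N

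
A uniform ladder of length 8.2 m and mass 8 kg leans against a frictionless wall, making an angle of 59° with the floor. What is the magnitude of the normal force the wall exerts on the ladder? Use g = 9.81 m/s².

Take moments about the foot of the ladder.
Ladder weight 8×9.81 = 78.48 N acts at 4.1 m along the ladder; its horizontal arm is 4.1·cos59° = 2.112 m → τ = 165.7 N·m clockwise.
Wall normal N acts horizontally at the top; its moment arm is the height L sinθ = 8.2·sin59° = 7.029 m, counterclockwise.
Balancing moments: N × 7.029 = 165.7, giving N = 23.6 N.

N_wall ≈ 23.6 N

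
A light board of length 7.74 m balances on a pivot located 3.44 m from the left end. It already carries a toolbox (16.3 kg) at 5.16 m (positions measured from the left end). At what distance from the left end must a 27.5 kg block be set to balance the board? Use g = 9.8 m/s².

Choose the pivot (at 3.44 m from the left end) as the axis so the support reaction has zero arm there.
Toolbox: 16.3 × 9.8 = 159.7 N down at 5.16 m → arm 1.72 m, τ = 159.7 × 1.72 = 274.7 N·m clockwise.
Net moment of existing loads = 274.7 N·m clockwise.
The block weighs 27.5 × 9.8 = 269.5 N and must supply an equal counterclockwise moment, so its lever arm about the pivot is 274.7 / 269.5 = 1.02 m.
That puts it at 3.44 − 1.02 = 2.42 m from the left end.

x ≈ 2.42 m from the left end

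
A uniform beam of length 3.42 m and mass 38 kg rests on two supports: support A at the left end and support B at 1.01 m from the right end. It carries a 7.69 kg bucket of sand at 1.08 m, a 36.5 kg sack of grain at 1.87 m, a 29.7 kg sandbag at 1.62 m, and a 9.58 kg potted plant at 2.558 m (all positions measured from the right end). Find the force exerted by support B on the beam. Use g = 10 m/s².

R_B ≈ 835 N

Take moments about support A.
Beam weight: 38 × 10 = 380 N down at 1.71 m → arm 1.71 m, τ = 380 × 1.71 = 649.8 N·m clockwise.
Bucket of sand: 7.69 × 10 = 76.9 N down at 1.08 m → arm 2.34 m, τ = 76.9 × 2.34 = 179.9 N·m clockwise.
Sack of grain: 36.5 × 10 = 365 N down at 1.87 m → arm 1.55 m, τ = 365 × 1.55 = 565.8 N·m clockwise.
Sandbag: 29.7 × 10 = 297 N down at 1.62 m → arm 1.8 m, τ = 297 × 1.8 = 534.6 N·m clockwise.
Potted plant: 9.58 × 10 = 95.8 N down at 2.558 m → arm 0.862 m, τ = 95.8 × 0.862 = 82.58 N·m clockwise.
Net load moment about support A = 2013 N·m clockwise.
Reaction R at support B is upward at 1.01 m, arm 2.41 m → moment R × 2.41 counterclockwise.
Στ = 0 ⇒ R × 2.41 = 2013 ⇒ R = 835 N.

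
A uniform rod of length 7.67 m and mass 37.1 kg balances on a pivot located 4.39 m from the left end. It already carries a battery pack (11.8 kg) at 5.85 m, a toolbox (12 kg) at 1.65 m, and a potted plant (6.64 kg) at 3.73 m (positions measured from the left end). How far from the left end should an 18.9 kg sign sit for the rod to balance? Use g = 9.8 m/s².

Choose the pivot (at 4.39 m from the left end) as the axis so the support reaction has zero arm there.
Beam weight: 37.1 × 9.8 = 363.6 N down at 3.835 m → arm 0.555 m, τ = 363.6 × 0.555 = 201.8 N·m counterclockwise.
Battery pack: 11.8 × 9.8 = 115.6 N down at 5.85 m → arm 1.46 m, τ = 115.6 × 1.46 = 168.8 N·m clockwise.
Toolbox: 12 × 9.8 = 117.6 N down at 1.65 m → arm 2.74 m, τ = 117.6 × 2.74 = 322.2 N·m counterclockwise.
Potted plant: 6.64 × 9.8 = 65.07 N down at 3.73 m → arm 0.66 m, τ = 65.07 × 0.66 = 42.95 N·m counterclockwise.
Net moment of existing loads = 398.1 N·m counterclockwise.
The sign weighs 18.9 × 9.8 = 185.2 N and must supply an equal clockwise moment, so its lever arm about the pivot is 398.1 / 185.2 = 2.15 m.
That puts it at 4.39 + 2.15 = 6.54 m from the left end.

x ≈ 6.54 m from the left end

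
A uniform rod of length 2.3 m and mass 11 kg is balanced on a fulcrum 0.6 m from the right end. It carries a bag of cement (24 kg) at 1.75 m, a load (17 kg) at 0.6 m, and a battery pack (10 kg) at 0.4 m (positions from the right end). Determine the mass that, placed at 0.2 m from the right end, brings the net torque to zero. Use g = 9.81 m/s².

m ≈ 79.1 kg

Choose the fulcrum (at 0.6 m from the right end) as the axis so the support reaction has zero arm there.
Beam weight: 11 × 9.81 = 107.9 N down at 1.15 m → arm 0.55 m, τ = 107.9 × 0.55 = 59.35 N·m counterclockwise.
Bag of cement: 24 × 9.81 = 235.4 N down at 1.75 m → arm 1.15 m, τ = 235.4 × 1.15 = 270.7 N·m counterclockwise.
Load: acts at the fulcrum, moment arm 0 → no torque.
Battery pack: 10 × 9.81 = 98.1 N down at 0.4 m → arm 0.2 m, τ = 98.1 × 0.2 = 19.62 N·m clockwise.
Net moment of known loads = 310.4 N·m counterclockwise.
An unknown mass m at 0.2 m has arm 0.4 m; its moment is m·g·0.4 clockwise.
Setting net torque to zero: m × 9.81 × 0.4 = 310.4 → m = 310.4 / (9.81 × 0.4) = 79.1 kg.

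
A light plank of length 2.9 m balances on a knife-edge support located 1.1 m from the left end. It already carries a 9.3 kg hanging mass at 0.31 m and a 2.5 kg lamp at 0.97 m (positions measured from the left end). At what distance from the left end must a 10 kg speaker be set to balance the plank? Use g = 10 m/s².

x ≈ 1.87 m from the left end

Taking torques about the knife-edge support (at 1.1 m from the left end):
Hanging mass: 9.3 × 10 = 93 N down at 0.31 m → arm 0.79 m, τ = 93 × 0.79 = 73.47 N·m counterclockwise.
Lamp: 2.5 × 10 = 25 N down at 0.97 m → arm 0.13 m, τ = 25 × 0.13 = 3.25 N·m counterclockwise.
Net moment of existing loads = 76.72 N·m counterclockwise.
The speaker weighs 10 × 10 = 100 N and must supply an equal clockwise moment, so its lever arm about the knife-edge support is 76.72 / 100 = 0.767 m.
That puts it at 1.1 + 0.767 = 1.87 m from the left end.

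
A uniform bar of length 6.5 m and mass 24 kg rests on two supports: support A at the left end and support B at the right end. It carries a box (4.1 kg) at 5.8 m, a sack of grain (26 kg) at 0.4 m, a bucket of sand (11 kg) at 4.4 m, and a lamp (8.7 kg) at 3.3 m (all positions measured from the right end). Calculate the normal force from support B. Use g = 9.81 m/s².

R_B ≈ 438 N

Choose support A as the axis so its reaction then has zero moment arm.
Beam weight: 24 × 9.81 = 235.4 N down at 3.25 m → arm 3.25 m, τ = 235.4 × 3.25 = 765.1 N·m clockwise.
Box: 4.1 × 9.81 = 40.22 N down at 5.8 m → arm 0.7 m, τ = 40.22 × 0.7 = 28.15 N·m clockwise.
Sack of grain: 26 × 9.81 = 255.1 N down at 0.4 m → arm 6.1 m, τ = 255.1 × 6.1 = 1556 N·m clockwise.
Bucket of sand: 11 × 9.81 = 107.9 N down at 4.4 m → arm 2.1 m, τ = 107.9 × 2.1 = 226.6 N·m clockwise.
Lamp: 8.7 × 9.81 = 85.35 N down at 3.3 m → arm 3.2 m, τ = 85.35 × 3.2 = 273.1 N·m clockwise.
Net load moment about support A = 2849 N·m clockwise.
Reaction R at support B is upward at 0 m, arm 6.5 m → moment R × 6.5 counterclockwise.
Balancing moments: R × 6.5 = 2849, giving R = 438 N.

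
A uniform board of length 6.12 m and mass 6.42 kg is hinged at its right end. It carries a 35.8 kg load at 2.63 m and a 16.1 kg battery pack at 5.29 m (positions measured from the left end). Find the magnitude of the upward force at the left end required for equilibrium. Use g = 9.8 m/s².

Taking torques about the right end:
Beam weight: 6.42 × 9.8 = 62.92 N down at 3.06 m → arm 3.06 m, τ = 62.92 × 3.06 = 192.5 N·m counterclockwise.
Load: 35.8 × 9.8 = 350.8 N down at 2.63 m → arm 3.49 m, τ = 350.8 × 3.49 = 1224 N·m counterclockwise.
Battery pack: 16.1 × 9.8 = 157.8 N down at 5.29 m → arm 0.83 m, τ = 157.8 × 0.83 = 131 N·m counterclockwise.
Net moment of the loads = 1548 N·m counterclockwise.
The upward force F acts at the left end, arm 6.12 m, giving F × 6.12 clockwise.
For rotational equilibrium, F × 6.12 = 1548, so F = 1548 / 6.12 = 253 N.

F ≈ 253 N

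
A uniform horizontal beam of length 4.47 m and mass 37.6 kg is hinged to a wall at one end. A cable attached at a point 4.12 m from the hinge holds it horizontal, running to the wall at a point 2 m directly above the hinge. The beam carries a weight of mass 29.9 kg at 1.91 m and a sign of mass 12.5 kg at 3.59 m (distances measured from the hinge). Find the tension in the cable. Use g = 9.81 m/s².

T ≈ 1010 N

Choose the hinge as the axis so the unknown hinge reaction has zero arm there.
Beam weight: 37.6 × 9.81 = 368.9 N down at 2.235 m → arm 2.235 m, τ = 368.9 × 2.235 = 824.5 N·m clockwise.
Weight: 29.9 × 9.81 = 293.3 N down at 1.91 m → arm 1.91 m, τ = 293.3 × 1.91 = 560.2 N·m clockwise.
Sign: 12.5 × 9.81 = 122.6 N down at 3.59 m → arm 3.59 m, τ = 122.6 × 3.59 = 440.1 N·m clockwise.
Total clockwise load moment = 1825 N·m.
The cable tension T acts at 4.12 m; only its component perpendicular to the beam, T sinθ, produces torque. sinθ = h/√(h²+d²) = 2/√(2²+4.12²) = 0.4367.
Setting net torque to zero: T × 4.12 × 0.4367 = 1825 → T = 1825 / 1.799 = 1010 N.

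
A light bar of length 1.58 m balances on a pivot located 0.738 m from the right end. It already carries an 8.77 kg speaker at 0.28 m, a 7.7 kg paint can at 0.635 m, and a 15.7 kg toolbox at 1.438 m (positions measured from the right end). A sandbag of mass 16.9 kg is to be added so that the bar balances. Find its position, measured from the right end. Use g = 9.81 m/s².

x ≈ 0.372 m from the right end

About the pivot (at 0.738 m from the right end):
Speaker: 8.77 × 9.81 = 86.03 N down at 0.28 m → arm 0.458 m, τ = 86.03 × 0.458 = 39.4 N·m clockwise.
Paint can: 7.7 × 9.81 = 75.54 N down at 0.635 m → arm 0.103 m, τ = 75.54 × 0.103 = 7.781 N·m clockwise.
Toolbox: 15.7 × 9.81 = 154 N down at 1.438 m → arm 0.7 m, τ = 154 × 0.7 = 107.8 N·m counterclockwise.
Net moment of existing loads = 60.62 N·m counterclockwise.
The sandbag weighs 16.9 × 9.81 = 165.8 N and must supply an equal clockwise moment, so its lever arm about the pivot is 60.62 / 165.8 = 0.366 m.
That puts it at 0.738 − 0.366 = 0.372 m from the right end.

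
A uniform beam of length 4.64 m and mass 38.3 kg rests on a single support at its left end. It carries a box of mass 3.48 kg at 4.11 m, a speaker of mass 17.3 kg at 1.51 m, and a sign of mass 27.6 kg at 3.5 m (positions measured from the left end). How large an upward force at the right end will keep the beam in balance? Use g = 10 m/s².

Taking torques about the left end:
Beam weight: 38.3 × 10 = 383 N down at 2.32 m → arm 2.32 m, τ = 383 × 2.32 = 888.6 N·m clockwise.
Box: 3.48 × 10 = 34.8 N down at 4.11 m → arm 4.11 m, τ = 34.8 × 4.11 = 143 N·m clockwise.
Speaker: 17.3 × 10 = 173 N down at 1.51 m → arm 1.51 m, τ = 173 × 1.51 = 261.2 N·m clockwise.
Sign: 27.6 × 10 = 276 N down at 3.5 m → arm 3.5 m, τ = 276 × 3.5 = 966 N·m clockwise.
Net moment of the loads = 2259 N·m clockwise.
The upward force F acts at the right end, arm 4.64 m, giving F × 4.64 counterclockwise.
Setting net torque to zero: F × 4.64 = 2259 → F = 2259 / 4.64 = 487 N.

F ≈ 487 N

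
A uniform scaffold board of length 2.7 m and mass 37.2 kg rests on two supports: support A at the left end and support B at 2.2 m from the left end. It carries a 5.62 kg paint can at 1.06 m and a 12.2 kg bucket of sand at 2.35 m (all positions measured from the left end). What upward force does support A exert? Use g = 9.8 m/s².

Choose support B as the axis so its reaction then has zero moment arm.
Beam weight: 37.2 × 9.8 = 364.6 N down at 1.35 m → arm 0.85 m, τ = 364.6 × 0.85 = 309.9 N·m counterclockwise.
Paint can: 5.62 × 9.8 = 55.08 N down at 1.06 m → arm 1.14 m, τ = 55.08 × 1.14 = 62.79 N·m counterclockwise.
Bucket of sand: 12.2 × 9.8 = 119.6 N down at 2.35 m → arm 0.15 m, τ = 119.6 × 0.15 = 17.94 N·m clockwise.
Net load moment about support B = 354.8 N·m counterclockwise.
Reaction R at support A is upward at 0 m, arm 2.2 m → moment R × 2.2 clockwise.
For rotational equilibrium, R × 2.2 = 354.8, so R = 161 N.

R_A ≈ 161 N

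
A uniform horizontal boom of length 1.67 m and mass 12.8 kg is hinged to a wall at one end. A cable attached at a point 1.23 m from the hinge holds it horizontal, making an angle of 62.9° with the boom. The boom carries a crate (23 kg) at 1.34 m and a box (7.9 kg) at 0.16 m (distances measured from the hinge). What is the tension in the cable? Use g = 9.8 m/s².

T ≈ 383 N

Taking torques about the hinge:
Beam weight: 12.8 × 9.8 = 125.4 N down at 0.835 m → arm 0.835 m, τ = 125.4 × 0.835 = 104.7 N·m clockwise.
Crate: 23 × 9.8 = 225.4 N down at 1.34 m → arm 1.34 m, τ = 225.4 × 1.34 = 302 N·m clockwise.
Box: 7.9 × 9.8 = 77.42 N down at 0.16 m → arm 0.16 m, τ = 77.42 × 0.16 = 12.39 N·m clockwise.
Total clockwise load moment = 419.1 N·m.
The cable tension T acts at 1.23 m; only its component perpendicular to the boom, T sinθ, produces torque. sin 62.9° = 0.8902.
For rotational equilibrium, T × 1.23 × 0.8902 = 419.1, so T = 419.1 / 1.095 = 383 N.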